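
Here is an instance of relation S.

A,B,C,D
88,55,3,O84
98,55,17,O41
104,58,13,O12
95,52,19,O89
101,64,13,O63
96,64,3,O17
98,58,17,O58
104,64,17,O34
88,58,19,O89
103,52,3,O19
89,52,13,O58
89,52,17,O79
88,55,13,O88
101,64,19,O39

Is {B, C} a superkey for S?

Yes

All 14 rows have distinct {B, C} values, so {B, C} → (all attributes) holds and {B, C} is a superkey.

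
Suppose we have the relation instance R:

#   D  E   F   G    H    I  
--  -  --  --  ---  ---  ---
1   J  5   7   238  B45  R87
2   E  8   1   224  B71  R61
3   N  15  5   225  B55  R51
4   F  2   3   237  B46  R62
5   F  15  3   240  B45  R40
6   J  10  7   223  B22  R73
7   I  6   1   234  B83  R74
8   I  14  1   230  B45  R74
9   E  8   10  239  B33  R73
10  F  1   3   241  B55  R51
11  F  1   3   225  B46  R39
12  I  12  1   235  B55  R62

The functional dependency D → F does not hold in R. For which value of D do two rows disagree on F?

D=J: rows 1, 6 → F = 7, 7 ✓
D=E: rows 2, 9 → F takes values {1, 10} — violation
D=N: row 3 → F = 5 ✓
D=F: rows 4, 5, 10, 11 → F = 3, 3, 3, 3 ✓
D=I: rows 7, 8, 12 → F = 1, 1, 1 ✓
The only D value with inconsistent F is D=E.

E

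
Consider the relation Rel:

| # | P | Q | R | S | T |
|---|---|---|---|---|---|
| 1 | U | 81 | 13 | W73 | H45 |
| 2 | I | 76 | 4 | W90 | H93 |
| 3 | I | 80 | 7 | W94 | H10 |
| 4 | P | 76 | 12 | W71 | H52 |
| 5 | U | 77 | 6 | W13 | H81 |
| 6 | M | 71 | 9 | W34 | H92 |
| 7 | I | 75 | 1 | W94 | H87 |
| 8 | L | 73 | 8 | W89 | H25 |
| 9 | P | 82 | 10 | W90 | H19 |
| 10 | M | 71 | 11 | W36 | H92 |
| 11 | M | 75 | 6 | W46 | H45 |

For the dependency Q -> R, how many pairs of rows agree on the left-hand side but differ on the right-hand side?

3

Q=76: violating pairs (2,4) — 1 pair.
Q=71: violating pairs (6,10) — 1 pair.
Q=75: violating pairs (7,11) — 1 pair.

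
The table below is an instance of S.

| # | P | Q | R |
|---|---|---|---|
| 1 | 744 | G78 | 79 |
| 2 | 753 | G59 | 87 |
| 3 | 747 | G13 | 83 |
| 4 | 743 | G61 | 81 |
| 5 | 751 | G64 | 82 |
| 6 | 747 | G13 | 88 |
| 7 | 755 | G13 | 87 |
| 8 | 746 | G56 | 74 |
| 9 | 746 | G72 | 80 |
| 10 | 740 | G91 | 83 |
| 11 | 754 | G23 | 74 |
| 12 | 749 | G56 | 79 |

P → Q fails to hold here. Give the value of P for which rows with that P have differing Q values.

746

P=744: row 1 → Q = G78 ✓
P=753: row 2 → Q = G59 ✓
P=747: rows 3, 6 → Q = G13, G13 ✓
P=743: row 4 → Q = G61 ✓
P=751: row 5 → Q = G64 ✓
P=755: row 7 → Q = G13 ✓
P=746: rows 8, 9 → Q takes values {G56, G72} — violation
P=740: row 10 → Q = G91 ✓
P=754: row 11 → Q = G23 ✓
P=749: row 12 → Q = G56 ✓
The only P value with inconsistent Q is P=746.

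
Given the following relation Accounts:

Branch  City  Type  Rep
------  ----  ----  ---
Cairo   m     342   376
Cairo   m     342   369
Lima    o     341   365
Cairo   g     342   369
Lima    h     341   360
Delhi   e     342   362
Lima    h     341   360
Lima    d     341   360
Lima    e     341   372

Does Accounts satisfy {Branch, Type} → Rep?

No

(Branch=Cairo, Type=342): 3 rows → Rep takes values {376, 369} — violation
(Branch=Lima, Type=341): 5 rows → Rep takes values {365, 360, 372} — violation
(Branch=Delhi, Type=342): 1 row → Rep = 362 ✓
Two rows agree on {Branch, Type} but differ on Rep, so {Branch, Type} → Rep does not hold.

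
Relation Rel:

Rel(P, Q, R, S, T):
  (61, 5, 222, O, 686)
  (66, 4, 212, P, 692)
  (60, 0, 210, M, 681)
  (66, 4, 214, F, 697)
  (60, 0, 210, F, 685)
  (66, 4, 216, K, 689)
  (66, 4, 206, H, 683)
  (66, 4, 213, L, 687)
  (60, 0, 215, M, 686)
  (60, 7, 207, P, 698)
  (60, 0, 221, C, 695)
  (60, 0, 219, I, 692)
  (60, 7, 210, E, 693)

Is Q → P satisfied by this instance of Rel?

Yes

Q=5: 1 row → P = 61 ✓
Q=4: 5 rows → P = 66, 66, 66, 66, 66 ✓
Q=0: 5 rows → P = 60, 60, 60, 60, 60 ✓
Q=7: 2 rows → P = 60, 60 ✓
Every Q value is associated with a single P value, so Q → P holds.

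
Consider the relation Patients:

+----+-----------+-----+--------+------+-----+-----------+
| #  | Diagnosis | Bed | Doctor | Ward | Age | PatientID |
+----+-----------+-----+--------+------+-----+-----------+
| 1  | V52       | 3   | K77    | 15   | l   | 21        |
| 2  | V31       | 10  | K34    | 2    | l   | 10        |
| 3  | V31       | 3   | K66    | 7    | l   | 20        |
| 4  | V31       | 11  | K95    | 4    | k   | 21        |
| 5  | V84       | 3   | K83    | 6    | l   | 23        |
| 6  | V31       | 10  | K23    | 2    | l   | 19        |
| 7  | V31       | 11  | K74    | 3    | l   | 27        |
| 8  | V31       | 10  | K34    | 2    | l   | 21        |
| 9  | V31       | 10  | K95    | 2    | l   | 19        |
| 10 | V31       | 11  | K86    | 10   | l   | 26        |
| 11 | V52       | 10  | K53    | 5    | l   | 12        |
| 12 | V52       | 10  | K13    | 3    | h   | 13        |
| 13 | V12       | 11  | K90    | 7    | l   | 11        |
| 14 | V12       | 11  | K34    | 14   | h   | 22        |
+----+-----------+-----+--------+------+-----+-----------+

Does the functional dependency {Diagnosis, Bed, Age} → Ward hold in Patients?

(Diagnosis=V52, Bed=3, Age=l): row 1 → Ward = 15 ✓
(Diagnosis=V31, Bed=10, Age=l): rows 2, 6, 8, 9 → Ward = 2, 2, 2, 2 ✓
(Diagnosis=V31, Bed=3, Age=l): row 3 → Ward = 7 ✓
(Diagnosis=V31, Bed=11, Age=k): row 4 → Ward = 4 ✓
(Diagnosis=V84, Bed=3, Age=l): row 5 → Ward = 6 ✓
(Diagnosis=V31, Bed=11, Age=l): rows 7, 10 → Ward takes values {3, 10} — violation
(Diagnosis=V52, Bed=10, Age=l): row 11 → Ward = 5 ✓
(Diagnosis=V52, Bed=10, Age=h): row 12 → Ward = 3 ✓
(Diagnosis=V12, Bed=11, Age=l): row 13 → Ward = 7 ✓
(Diagnosis=V12, Bed=11, Age=h): row 14 → Ward = 14 ✓
Two rows agree on {Diagnosis, Bed, Age} but differ on Ward, so {Diagnosis, Bed, Age} → Ward does not hold.

No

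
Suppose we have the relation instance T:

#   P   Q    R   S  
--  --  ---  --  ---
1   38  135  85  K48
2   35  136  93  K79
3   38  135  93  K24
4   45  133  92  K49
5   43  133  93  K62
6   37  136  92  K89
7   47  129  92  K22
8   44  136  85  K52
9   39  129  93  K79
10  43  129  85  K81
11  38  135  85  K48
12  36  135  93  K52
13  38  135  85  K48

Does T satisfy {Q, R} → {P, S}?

No

(Q=135, R=85): rows 1, 11, 13 → {P,S} = (38, K48), (38, K48), (38, K48) ✓
(Q=136, R=93): row 2 → {P,S} = (35, K79) ✓
(Q=135, R=93): rows 3, 12 → {P,S} takes values {(38, K24), (36, K52)} — violation
(Q=133, R=92): row 4 → {P,S} = (45, K49) ✓
(Q=133, R=93): row 5 → {P,S} = (43, K62) ✓
(Q=136, R=92): row 6 → {P,S} = (37, K89) ✓
(Q=129, R=92): row 7 → {P,S} = (47, K22) ✓
(Q=136, R=85): row 8 → {P,S} = (44, K52) ✓
(Q=129, R=93): row 9 → {P,S} = (39, K79) ✓
(Q=129, R=85): row 10 → {P,S} = (43, K81) ✓
Two rows agree on {Q, R} but differ on {P, S}, so {Q, R} → {P, S} does not hold.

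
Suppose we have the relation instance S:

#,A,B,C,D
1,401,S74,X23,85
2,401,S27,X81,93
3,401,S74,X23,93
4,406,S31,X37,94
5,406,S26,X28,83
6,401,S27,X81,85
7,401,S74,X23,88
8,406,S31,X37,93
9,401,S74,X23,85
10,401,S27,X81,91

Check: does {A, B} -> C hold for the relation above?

(A=401, B=S74): rows 1, 3, 7, 9 → C = X23, X23, X23, X23 ✓
(A=401, B=S27): rows 2, 6, 10 → C = X81, X81, X81 ✓
(A=406, B=S31): rows 4, 8 → C = X37, X37 ✓
(A=406, B=S26): row 5 → C = X28 ✓
Every {A, B} value is associated with a single C value, so {A, B} -> C holds.

Yes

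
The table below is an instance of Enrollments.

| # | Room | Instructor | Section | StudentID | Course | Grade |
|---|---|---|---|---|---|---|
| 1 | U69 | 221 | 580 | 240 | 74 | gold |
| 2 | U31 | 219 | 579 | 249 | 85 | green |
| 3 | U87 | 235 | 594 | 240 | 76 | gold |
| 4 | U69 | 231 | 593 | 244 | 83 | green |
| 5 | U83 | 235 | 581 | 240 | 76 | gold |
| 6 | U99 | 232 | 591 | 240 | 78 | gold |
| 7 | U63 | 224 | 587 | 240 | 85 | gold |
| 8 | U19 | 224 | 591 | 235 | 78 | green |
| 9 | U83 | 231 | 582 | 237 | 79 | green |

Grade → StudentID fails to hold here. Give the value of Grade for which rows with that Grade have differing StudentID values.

Grade=gold: rows 1, 3, 5, 6, 7 → StudentID = 240, 240, 240, 240, 240 ✓
Grade=green: rows 2, 4, 8, 9 → StudentID takes values {249, 244, 235, 237} — violation
The only Grade value with inconsistent StudentID is Grade=green.

green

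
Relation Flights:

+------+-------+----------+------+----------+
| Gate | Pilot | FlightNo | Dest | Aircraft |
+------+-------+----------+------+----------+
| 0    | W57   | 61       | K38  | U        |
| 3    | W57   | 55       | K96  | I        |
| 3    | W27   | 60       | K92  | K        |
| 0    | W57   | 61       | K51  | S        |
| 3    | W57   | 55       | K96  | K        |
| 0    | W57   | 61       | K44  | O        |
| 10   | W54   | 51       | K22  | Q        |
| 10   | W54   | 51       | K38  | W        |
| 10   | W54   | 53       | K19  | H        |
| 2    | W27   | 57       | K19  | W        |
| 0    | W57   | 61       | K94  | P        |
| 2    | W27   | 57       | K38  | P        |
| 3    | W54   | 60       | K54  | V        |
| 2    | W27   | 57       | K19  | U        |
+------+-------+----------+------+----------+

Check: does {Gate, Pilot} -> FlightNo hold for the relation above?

(Gate=0, Pilot=W57): 4 rows → FlightNo = 61, 61, 61, 61 ✓
(Gate=3, Pilot=W57): 2 rows → FlightNo = 55, 55 ✓
(Gate=3, Pilot=W27): 1 row → FlightNo = 60 ✓
(Gate=10, Pilot=W54): 3 rows → FlightNo takes values {51, 53} — violation
(Gate=2, Pilot=W27): 3 rows → FlightNo = 57, 57, 57 ✓
(Gate=3, Pilot=W54): 1 row → FlightNo = 60 ✓
Two rows agree on {Gate, Pilot} but differ on FlightNo, so {Gate, Pilot} -> FlightNo does not hold.

No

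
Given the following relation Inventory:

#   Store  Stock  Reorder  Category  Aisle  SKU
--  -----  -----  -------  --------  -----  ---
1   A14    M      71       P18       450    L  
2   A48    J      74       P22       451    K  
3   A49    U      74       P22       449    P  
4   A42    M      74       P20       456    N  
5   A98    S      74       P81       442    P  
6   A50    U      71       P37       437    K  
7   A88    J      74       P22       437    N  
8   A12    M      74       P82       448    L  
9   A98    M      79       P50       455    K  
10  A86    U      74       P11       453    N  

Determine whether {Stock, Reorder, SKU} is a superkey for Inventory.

Yes

All 10 rows have distinct {Stock, Reorder, SKU} values, so {Stock, Reorder, SKU} → (all attributes) holds and {Stock, Reorder, SKU} is a superkey.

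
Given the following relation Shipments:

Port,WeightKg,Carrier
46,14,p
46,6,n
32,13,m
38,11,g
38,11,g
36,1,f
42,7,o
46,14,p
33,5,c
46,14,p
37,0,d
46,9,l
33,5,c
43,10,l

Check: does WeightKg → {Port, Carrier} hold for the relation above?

Yes

WeightKg=14: 3 rows → {Port,Carrier} = (46, p), (46, p), (46, p) ✓
WeightKg=6: 1 row → {Port,Carrier} = (46, n) ✓
WeightKg=13: 1 row → {Port,Carrier} = (32, m) ✓
WeightKg=11: 2 rows → {Port,Carrier} = (38, g), (38, g) ✓
WeightKg=1: 1 row → {Port,Carrier} = (36, f) ✓
WeightKg=7: 1 row → {Port,Carrier} = (42, o) ✓
WeightKg=5: 2 rows → {Port,Carrier} = (33, c), (33, c) ✓
WeightKg=0: 1 row → {Port,Carrier} = (37, d) ✓
WeightKg=9: 1 row → {Port,Carrier} = (46, l) ✓
WeightKg=10: 1 row → {Port,Carrier} = (43, l) ✓
Every WeightKg value is associated with a single {Port, Carrier} value, so WeightKg → {Port, Carrier} holds.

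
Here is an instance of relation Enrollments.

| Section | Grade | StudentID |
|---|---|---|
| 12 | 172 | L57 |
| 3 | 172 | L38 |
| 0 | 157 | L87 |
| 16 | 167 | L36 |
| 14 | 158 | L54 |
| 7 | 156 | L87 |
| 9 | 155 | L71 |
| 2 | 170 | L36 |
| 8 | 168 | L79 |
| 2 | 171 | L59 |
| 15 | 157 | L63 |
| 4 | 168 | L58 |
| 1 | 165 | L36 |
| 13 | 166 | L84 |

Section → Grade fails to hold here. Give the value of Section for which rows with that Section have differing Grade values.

Section=12: 1 row → Grade = 172 ✓
Section=3: 1 row → Grade = 172 ✓
Section=0: 1 row → Grade = 157 ✓
Section=16: 1 row → Grade = 167 ✓
Section=14: 1 row → Grade = 158 ✓
Section=7: 1 row → Grade = 156 ✓
Section=9: 1 row → Grade = 155 ✓
Section=2: 2 rows → Grade takes values {170, 171} — violation
Section=8: 1 row → Grade = 168 ✓
Section=15: 1 row → Grade = 157 ✓
Section=4: 1 row → Grade = 168 ✓
Section=1: 1 row → Grade = 165 ✓
Section=13: 1 row → Grade = 166 ✓
The only Section value with inconsistent Grade is Section=2.

2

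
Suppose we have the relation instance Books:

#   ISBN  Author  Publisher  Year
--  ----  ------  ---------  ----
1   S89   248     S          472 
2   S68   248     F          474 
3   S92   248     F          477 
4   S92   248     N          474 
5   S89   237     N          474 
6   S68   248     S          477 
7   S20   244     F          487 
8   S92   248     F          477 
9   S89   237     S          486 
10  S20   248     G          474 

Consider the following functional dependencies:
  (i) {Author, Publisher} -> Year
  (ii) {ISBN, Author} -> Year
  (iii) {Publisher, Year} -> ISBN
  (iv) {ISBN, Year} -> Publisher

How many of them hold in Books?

(i) {Author, Publisher} -> Year: (Author=248, Publisher=S): rows 1, 6 → Year takes values {472, 477} — violation; (Author=248, Publisher=F): rows 2, 3, 8 → Year takes values {474, 477} — violation — fails.
(ii) {ISBN, Author} -> Year: (ISBN=S68, Author=248): rows 2, 6 → Year takes values {474, 477} — violation; (ISBN=S92, Author=248): rows 3, 4, 8 → Year takes values {477, 474} — violation; (ISBN=S89, Author=237): rows 5, 9 → Year takes values {474, 486} — violation — fails.
(iii) {Publisher, Year} -> ISBN: (Publisher=N, Year=474): rows 4, 5 → ISBN takes values {S92, S89} — violation — fails.
(iv) {ISBN, Year} -> Publisher: every LHS value maps to a single RHS value — holds.
1 of the 4 dependencies holds.

1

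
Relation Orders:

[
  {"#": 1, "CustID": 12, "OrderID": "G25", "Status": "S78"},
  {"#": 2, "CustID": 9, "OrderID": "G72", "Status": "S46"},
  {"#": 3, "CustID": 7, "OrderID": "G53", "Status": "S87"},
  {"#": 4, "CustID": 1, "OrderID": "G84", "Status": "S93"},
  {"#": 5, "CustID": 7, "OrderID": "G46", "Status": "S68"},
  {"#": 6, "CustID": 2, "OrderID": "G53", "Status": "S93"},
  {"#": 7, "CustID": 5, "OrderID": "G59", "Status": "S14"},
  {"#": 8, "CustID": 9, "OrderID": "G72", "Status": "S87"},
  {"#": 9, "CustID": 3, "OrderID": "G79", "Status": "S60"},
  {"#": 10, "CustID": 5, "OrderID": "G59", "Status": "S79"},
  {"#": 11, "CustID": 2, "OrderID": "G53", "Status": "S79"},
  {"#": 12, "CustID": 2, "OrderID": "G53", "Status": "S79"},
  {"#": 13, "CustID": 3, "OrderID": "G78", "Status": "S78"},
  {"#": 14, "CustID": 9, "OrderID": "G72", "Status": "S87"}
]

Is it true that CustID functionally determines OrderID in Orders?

CustID=12: row 1 → OrderID = G25 ✓
CustID=9: rows 2, 8, 14 → OrderID = G72, G72, G72 ✓
CustID=7: rows 3, 5 → OrderID takes values {G53, G46} — violation
CustID=1: row 4 → OrderID = G84 ✓
CustID=2: rows 6, 11, 12 → OrderID = G53, G53, G53 ✓
CustID=5: rows 7, 10 → OrderID = G59, G59 ✓
CustID=3: rows 9, 13 → OrderID takes values {G79, G78} — violation
Two rows agree on CustID but differ on OrderID, so CustID → OrderID does not hold.

No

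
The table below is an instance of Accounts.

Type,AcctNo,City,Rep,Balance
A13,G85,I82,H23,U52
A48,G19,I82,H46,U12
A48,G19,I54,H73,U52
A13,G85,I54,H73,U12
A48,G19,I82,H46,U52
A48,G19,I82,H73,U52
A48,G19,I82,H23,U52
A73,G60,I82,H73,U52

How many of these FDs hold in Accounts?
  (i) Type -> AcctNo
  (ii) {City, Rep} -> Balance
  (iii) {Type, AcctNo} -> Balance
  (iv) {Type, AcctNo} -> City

(i) Type -> AcctNo: every LHS value maps to a single RHS value — holds.
(ii) {City, Rep} -> Balance: (City=I82, Rep=H46): 2 rows → Balance takes values {U12, U52} — violation; (City=I54, Rep=H73): 2 rows → Balance takes values {U52, U12} — violation — fails.
(iii) {Type, AcctNo} -> Balance: (Type=A13, AcctNo=G85): 2 rows → Balance takes values {U52, U12} — violation; (Type=A48, AcctNo=G19): 5 rows → Balance takes values {U12, U52} — violation — fails.
(iv) {Type, AcctNo} -> City: (Type=A13, AcctNo=G85): 2 rows → City takes values {I82, I54} — violation; (Type=A48, AcctNo=G19): 5 rows → City takes values {I82, I54} — violation — fails.
1 of the 4 dependencies holds.

1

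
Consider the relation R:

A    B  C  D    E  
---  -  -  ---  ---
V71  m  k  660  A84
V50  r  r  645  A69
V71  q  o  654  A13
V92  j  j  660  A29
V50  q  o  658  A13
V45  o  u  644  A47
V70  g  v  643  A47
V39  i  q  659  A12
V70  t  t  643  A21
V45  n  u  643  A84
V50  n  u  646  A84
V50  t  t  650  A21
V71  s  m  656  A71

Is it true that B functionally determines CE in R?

Yes

B=m: 1 row → {C,E} = (k, A84) ✓
B=r: 1 row → {C,E} = (r, A69) ✓
B=q: 2 rows → {C,E} = (o, A13), (o, A13) ✓
B=j: 1 row → {C,E} = (j, A29) ✓
B=o: 1 row → {C,E} = (u, A47) ✓
B=g: 1 row → {C,E} = (v, A47) ✓
B=i: 1 row → {C,E} = (q, A12) ✓
B=t: 2 rows → {C,E} = (t, A21), (t, A21) ✓
B=n: 2 rows → {C,E} = (u, A84), (u, A84) ✓
B=s: 1 row → {C,E} = (m, A71) ✓
Every B value is associated with a single CE value, so B → CE holds.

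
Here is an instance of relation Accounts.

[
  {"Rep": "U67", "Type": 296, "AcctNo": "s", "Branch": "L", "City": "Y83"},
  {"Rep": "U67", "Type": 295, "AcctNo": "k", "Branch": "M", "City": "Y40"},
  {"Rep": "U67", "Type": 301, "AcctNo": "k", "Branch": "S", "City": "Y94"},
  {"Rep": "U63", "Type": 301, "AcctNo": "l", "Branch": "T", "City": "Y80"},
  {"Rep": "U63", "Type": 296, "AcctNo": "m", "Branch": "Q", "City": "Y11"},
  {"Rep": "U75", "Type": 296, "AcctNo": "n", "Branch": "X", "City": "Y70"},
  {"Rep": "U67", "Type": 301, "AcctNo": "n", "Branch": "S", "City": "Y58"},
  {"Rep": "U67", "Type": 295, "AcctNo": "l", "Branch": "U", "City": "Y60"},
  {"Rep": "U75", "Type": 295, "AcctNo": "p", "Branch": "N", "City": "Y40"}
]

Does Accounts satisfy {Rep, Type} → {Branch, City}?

(Rep=U67, Type=296): 1 row → {Branch,City} = (L, Y83) ✓
(Rep=U67, Type=295): 2 rows → {Branch,City} takes values {(M, Y40), (U, Y60)} — violation
(Rep=U67, Type=301): 2 rows → {Branch,City} takes values {(S, Y94), (S, Y58)} — violation
(Rep=U63, Type=301): 1 row → {Branch,City} = (T, Y80) ✓
(Rep=U63, Type=296): 1 row → {Branch,City} = (Q, Y11) ✓
(Rep=U75, Type=296): 1 row → {Branch,City} = (X, Y70) ✓
(Rep=U75, Type=295): 1 row → {Branch,City} = (N, Y40) ✓
Two rows agree on {Rep, Type} but differ on {Branch, City}, so {Rep, Type} → {Branch, City} does not hold.

No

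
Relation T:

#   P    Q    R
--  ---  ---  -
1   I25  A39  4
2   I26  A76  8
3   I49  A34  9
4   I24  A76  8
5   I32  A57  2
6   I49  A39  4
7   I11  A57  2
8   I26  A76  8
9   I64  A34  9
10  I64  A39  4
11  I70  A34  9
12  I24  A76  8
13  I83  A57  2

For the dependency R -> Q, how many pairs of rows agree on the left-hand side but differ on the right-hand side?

R=4: all 3 rows agree on Q — 0 pairs.
R=8: all 4 rows agree on Q — 0 pairs.
R=9: all 3 rows agree on Q — 0 pairs.
R=2: all 3 rows agree on Q — 0 pairs.

0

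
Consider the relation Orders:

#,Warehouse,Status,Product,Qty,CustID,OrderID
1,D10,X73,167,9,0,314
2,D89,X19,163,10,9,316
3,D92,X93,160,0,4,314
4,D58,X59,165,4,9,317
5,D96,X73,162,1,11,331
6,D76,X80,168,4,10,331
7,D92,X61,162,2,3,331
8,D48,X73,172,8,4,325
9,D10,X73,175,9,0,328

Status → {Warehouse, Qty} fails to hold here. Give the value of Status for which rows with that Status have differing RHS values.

X73

Status=X73: rows 1, 5, 8, 9 → {Warehouse,Qty} takes values {(D10, 9), (D96, 1), (D48, 8)} — violation
Status=X19: row 2 → {Warehouse,Qty} = (D89, 10) ✓
Status=X93: row 3 → {Warehouse,Qty} = (D92, 0) ✓
Status=X59: row 4 → {Warehouse,Qty} = (D58, 4) ✓
Status=X80: row 6 → {Warehouse,Qty} = (D76, 4) ✓
Status=X61: row 7 → {Warehouse,Qty} = (D92, 2) ✓
The only Status value with inconsistent RHS is Status=X73.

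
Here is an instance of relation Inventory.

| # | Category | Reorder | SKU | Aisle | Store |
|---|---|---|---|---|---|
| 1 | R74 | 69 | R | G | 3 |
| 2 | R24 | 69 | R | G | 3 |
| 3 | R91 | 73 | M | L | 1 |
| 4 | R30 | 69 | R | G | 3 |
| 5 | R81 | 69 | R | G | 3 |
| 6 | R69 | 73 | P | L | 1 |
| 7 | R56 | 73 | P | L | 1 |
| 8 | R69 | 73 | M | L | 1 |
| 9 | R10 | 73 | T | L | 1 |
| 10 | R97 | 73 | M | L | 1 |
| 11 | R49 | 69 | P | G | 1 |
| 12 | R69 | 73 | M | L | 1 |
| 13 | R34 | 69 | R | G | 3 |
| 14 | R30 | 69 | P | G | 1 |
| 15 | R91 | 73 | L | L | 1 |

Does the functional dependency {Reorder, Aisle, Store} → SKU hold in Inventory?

(Reorder=69, Aisle=G, Store=3): rows 1, 2, 4, 5, 13 → SKU = R, R, R, R, R ✓
(Reorder=73, Aisle=L, Store=1): rows 3, 6, 7, 8, 9, 10, 12, 15 → SKU takes values {M, P, T, L} — violation
(Reorder=69, Aisle=G, Store=1): rows 11, 14 → SKU = P, P ✓
Two rows agree on {Reorder, Aisle, Store} but differ on SKU, so {Reorder, Aisle, Store} → SKU does not hold.

No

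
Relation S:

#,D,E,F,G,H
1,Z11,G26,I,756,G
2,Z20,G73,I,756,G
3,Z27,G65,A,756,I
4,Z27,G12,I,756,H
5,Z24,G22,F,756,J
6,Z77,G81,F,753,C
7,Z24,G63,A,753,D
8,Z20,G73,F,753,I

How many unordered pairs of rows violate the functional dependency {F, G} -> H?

3

(F=I, G=756): violating pairs (1,4), (2,4) — 2 pairs.
(F=F, G=753): violating pairs (6,8) — 1 pair.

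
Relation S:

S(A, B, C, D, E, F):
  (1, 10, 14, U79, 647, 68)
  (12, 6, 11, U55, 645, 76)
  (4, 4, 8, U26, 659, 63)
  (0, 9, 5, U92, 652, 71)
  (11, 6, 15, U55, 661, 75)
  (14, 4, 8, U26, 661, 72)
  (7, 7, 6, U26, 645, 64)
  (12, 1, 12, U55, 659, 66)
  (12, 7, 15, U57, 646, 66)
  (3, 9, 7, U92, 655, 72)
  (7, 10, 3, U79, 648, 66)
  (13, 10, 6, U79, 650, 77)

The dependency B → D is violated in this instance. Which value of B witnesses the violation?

7

B=10: 3 rows → D = U79, U79, U79 ✓
B=6: 2 rows → D = U55, U55 ✓
B=4: 2 rows → D = U26, U26 ✓
B=9: 2 rows → D = U92, U92 ✓
B=7: 2 rows → D takes values {U26, U57} — violation
B=1: 1 row → D = U55 ✓
The only B value with inconsistent D is B=7.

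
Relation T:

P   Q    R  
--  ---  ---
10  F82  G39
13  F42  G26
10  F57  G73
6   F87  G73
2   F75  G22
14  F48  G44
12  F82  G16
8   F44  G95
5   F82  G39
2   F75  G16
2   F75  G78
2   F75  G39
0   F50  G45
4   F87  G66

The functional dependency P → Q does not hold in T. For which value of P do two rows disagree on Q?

10

P=10: 2 rows → Q takes values {F82, F57} — violation
P=13: 1 row → Q = F42 ✓
P=6: 1 row → Q = F87 ✓
P=2: 4 rows → Q = F75, F75, F75, F75 ✓
P=14: 1 row → Q = F48 ✓
P=12: 1 row → Q = F82 ✓
P=8: 1 row → Q = F44 ✓
P=5: 1 row → Q = F82 ✓
P=0: 1 row → Q = F50 ✓
P=4: 1 row → Q = F87 ✓
The only P value with inconsistent Q is P=10.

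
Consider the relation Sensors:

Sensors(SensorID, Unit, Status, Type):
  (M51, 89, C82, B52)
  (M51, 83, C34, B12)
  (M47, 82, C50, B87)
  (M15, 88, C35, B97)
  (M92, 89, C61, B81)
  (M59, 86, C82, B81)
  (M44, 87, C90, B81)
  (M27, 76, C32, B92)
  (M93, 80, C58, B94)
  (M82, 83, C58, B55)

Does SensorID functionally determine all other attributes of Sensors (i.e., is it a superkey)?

Two distinct rows share SensorID=M51, so SensorID does not determine every attribute — not a superkey.

No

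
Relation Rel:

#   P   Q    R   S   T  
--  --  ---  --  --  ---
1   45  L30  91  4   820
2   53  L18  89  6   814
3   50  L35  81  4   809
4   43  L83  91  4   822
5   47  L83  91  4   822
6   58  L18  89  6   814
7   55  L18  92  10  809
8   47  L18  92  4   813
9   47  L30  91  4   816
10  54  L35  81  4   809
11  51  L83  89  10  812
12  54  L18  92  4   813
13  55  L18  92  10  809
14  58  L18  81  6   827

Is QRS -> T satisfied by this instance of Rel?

No

(Q=L30, R=91, S=4): rows 1, 9 → T takes values {820, 816} — violation
(Q=L18, R=89, S=6): rows 2, 6 → T = 814, 814 ✓
(Q=L35, R=81, S=4): rows 3, 10 → T = 809, 809 ✓
(Q=L83, R=91, S=4): rows 4, 5 → T = 822, 822 ✓
(Q=L18, R=92, S=10): rows 7, 13 → T = 809, 809 ✓
(Q=L18, R=92, S=4): rows 8, 12 → T = 813, 813 ✓
(Q=L83, R=89, S=10): row 11 → T = 812 ✓
(Q=L18, R=81, S=6): row 14 → T = 827 ✓
Two rows agree on QRS but differ on T, so QRS -> T does not hold.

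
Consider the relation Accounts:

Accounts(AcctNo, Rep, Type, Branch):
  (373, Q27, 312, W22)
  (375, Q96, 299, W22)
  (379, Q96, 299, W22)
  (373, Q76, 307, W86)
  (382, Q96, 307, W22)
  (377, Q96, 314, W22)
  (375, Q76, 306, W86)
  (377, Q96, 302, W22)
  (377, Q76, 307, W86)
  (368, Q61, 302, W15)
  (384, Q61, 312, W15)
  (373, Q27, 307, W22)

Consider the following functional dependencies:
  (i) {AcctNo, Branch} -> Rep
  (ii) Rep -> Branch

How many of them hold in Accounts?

2

(i) {AcctNo, Branch} -> Rep: every LHS value maps to a single RHS value — holds.
(ii) Rep -> Branch: every LHS value maps to a single RHS value — holds.
2 of the 2 dependencies hold.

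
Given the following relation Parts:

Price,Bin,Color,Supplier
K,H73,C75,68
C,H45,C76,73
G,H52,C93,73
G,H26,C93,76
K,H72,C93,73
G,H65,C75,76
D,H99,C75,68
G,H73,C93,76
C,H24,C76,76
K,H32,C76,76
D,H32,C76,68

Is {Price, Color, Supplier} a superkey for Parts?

Two distinct rows share (Price=G, Color=C93, Supplier=76), so {Price, Color, Supplier} does not determine every attribute — not a superkey.

No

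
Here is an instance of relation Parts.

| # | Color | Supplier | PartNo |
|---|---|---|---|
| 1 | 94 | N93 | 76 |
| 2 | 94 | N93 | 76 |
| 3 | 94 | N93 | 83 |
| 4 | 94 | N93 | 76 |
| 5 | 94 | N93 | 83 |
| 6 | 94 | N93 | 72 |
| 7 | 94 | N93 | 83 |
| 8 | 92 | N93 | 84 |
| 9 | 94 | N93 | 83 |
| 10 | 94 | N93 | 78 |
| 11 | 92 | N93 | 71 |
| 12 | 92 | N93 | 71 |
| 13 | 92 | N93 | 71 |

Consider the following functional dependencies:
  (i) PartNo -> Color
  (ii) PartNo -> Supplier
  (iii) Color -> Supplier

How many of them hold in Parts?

(i) PartNo -> Color: every LHS value maps to a single RHS value — holds.
(ii) PartNo -> Supplier: every LHS value maps to a single RHS value — holds.
(iii) Color -> Supplier: every LHS value maps to a single RHS value — holds.
3 of the 3 dependencies hold.

3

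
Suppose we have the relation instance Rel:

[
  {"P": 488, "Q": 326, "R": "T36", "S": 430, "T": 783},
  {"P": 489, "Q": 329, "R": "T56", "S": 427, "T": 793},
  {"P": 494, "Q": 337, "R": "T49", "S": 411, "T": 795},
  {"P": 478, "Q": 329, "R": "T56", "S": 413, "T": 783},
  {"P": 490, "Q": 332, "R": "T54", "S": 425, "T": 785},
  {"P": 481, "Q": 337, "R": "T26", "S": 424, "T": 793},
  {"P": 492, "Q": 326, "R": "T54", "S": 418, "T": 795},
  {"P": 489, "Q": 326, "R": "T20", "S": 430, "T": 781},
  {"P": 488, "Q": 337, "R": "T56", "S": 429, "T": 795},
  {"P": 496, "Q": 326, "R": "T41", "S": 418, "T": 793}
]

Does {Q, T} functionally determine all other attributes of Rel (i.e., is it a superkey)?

No

Two distinct rows share (Q=337, T=795), so {Q, T} does not determine every attribute — not a superkey.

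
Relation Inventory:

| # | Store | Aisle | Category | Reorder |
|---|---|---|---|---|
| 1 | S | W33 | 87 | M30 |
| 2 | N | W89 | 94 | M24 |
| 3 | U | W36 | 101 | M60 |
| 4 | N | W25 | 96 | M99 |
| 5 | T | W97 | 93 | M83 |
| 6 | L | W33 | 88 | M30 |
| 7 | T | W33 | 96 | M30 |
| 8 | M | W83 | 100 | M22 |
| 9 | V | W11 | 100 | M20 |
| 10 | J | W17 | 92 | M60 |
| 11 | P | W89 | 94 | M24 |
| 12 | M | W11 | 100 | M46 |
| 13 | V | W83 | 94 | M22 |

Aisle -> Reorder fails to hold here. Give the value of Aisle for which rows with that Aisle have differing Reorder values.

Aisle=W33: rows 1, 6, 7 → Reorder = M30, M30, M30 ✓
Aisle=W89: rows 2, 11 → Reorder = M24, M24 ✓
Aisle=W36: row 3 → Reorder = M60 ✓
Aisle=W25: row 4 → Reorder = M99 ✓
Aisle=W97: row 5 → Reorder = M83 ✓
Aisle=W83: rows 8, 13 → Reorder = M22, M22 ✓
Aisle=W11: rows 9, 12 → Reorder takes values {M20, M46} — violation
Aisle=W17: row 10 → Reorder = M60 ✓
The only Aisle value with inconsistent Reorder is Aisle=W11.

W11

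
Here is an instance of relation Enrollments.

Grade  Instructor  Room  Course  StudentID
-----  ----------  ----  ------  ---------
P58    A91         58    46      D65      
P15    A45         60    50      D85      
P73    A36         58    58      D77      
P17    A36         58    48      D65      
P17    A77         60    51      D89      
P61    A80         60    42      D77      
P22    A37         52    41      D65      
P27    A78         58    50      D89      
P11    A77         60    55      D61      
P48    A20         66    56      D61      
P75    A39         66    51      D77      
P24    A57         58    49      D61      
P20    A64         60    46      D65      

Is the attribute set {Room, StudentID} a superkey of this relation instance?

No

Two distinct rows share (Room=58, StudentID=D65), so {Room, StudentID} does not determine every attribute — not a superkey.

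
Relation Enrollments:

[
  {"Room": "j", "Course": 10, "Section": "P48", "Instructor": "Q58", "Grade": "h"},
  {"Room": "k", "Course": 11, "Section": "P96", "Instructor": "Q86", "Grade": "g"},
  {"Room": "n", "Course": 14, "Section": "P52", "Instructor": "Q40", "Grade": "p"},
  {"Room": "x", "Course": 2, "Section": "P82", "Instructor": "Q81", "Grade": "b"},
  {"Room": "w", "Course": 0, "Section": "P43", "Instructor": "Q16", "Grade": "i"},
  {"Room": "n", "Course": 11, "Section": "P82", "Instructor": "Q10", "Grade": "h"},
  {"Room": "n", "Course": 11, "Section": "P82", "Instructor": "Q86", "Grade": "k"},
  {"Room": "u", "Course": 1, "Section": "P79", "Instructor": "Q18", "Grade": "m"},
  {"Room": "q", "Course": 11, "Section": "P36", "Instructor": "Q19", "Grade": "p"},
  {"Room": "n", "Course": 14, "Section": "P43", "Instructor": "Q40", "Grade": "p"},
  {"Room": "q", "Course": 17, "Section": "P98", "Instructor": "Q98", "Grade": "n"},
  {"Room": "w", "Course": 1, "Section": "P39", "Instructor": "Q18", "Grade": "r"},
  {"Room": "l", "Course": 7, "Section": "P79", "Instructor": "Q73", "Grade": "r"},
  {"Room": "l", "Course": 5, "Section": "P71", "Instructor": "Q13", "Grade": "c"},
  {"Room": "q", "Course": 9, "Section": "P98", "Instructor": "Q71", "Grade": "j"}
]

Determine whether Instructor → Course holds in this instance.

Instructor=Q58: 1 row → Course = 10 ✓
Instructor=Q86: 2 rows → Course = 11, 11 ✓
Instructor=Q40: 2 rows → Course = 14, 14 ✓
Instructor=Q81: 1 row → Course = 2 ✓
Instructor=Q16: 1 row → Course = 0 ✓
Instructor=Q10: 1 row → Course = 11 ✓
Instructor=Q18: 2 rows → Course = 1, 1 ✓
Instructor=Q19: 1 row → Course = 11 ✓
Instructor=Q98: 1 row → Course = 17 ✓
Instructor=Q73: 1 row → Course = 7 ✓
Instructor=Q13: 1 row → Course = 5 ✓
Instructor=Q71: 1 row → Course = 9 ✓
Every Instructor value is associated with a single Course value, so Instructor → Course holds.

Yes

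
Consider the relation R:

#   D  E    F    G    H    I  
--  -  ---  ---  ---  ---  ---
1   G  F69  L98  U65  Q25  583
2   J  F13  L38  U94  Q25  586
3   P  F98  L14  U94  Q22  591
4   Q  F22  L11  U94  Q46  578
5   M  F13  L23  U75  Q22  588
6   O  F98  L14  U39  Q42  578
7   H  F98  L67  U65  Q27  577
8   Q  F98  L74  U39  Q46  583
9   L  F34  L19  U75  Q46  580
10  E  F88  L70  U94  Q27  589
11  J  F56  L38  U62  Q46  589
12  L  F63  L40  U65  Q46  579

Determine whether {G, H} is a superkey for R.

Yes

All 12 rows have distinct {G, H} values, so {G, H} → (all attributes) holds and {G, H} is a superkey.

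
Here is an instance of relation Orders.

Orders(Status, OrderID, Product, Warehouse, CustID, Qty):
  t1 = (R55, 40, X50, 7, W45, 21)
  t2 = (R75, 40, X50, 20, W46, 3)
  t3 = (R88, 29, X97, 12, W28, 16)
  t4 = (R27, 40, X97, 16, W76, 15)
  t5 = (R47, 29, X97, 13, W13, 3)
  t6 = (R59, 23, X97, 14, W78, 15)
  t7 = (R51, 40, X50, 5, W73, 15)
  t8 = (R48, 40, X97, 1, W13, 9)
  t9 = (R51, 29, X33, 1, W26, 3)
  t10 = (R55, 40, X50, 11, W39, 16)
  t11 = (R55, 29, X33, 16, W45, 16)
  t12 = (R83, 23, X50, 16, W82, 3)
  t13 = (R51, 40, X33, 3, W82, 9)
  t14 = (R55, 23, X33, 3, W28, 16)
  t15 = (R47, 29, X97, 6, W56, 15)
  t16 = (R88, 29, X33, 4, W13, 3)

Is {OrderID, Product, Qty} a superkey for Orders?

No

Rows 9 and 16 have the same {OrderID, Product, Qty} value (OrderID=29, Product=X33, Qty=3) but are distinct tuples, so {OrderID, Product, Qty} does not determine every attribute — not a superkey.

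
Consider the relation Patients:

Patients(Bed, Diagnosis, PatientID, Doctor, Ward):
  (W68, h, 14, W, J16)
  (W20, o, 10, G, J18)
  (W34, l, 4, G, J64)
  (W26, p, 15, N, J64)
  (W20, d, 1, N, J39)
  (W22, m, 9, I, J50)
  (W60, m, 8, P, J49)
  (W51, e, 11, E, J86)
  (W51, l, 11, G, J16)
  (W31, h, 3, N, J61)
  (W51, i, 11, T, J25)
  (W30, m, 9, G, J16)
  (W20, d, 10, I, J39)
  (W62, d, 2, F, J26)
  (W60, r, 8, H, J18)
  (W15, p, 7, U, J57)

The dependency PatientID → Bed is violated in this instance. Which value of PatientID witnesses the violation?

9

PatientID=14: 1 row → Bed = W68 ✓
PatientID=10: 2 rows → Bed = W20, W20 ✓
PatientID=4: 1 row → Bed = W34 ✓
PatientID=15: 1 row → Bed = W26 ✓
PatientID=1: 1 row → Bed = W20 ✓
PatientID=9: 2 rows → Bed takes values {W22, W30} — violation
PatientID=8: 2 rows → Bed = W60, W60 ✓
PatientID=11: 3 rows → Bed = W51, W51, W51 ✓
PatientID=3: 1 row → Bed = W31 ✓
PatientID=2: 1 row → Bed = W62 ✓
PatientID=7: 1 row → Bed = W15 ✓
The only PatientID value with inconsistent Bed is PatientID=9.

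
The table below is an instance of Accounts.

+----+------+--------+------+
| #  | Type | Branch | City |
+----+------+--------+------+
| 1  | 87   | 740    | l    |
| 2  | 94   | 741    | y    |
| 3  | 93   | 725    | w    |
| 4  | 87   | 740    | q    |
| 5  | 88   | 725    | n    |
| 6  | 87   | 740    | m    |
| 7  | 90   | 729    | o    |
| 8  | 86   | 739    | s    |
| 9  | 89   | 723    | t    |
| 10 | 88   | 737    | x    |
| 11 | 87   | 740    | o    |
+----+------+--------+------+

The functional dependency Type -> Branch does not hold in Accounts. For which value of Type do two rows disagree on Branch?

Type=87: rows 1, 4, 6, 11 → Branch = 740, 740, 740, 740 ✓
Type=94: row 2 → Branch = 741 ✓
Type=93: row 3 → Branch = 725 ✓
Type=88: rows 5, 10 → Branch takes values {725, 737} — violation
Type=90: row 7 → Branch = 729 ✓
Type=86: row 8 → Branch = 739 ✓
Type=89: row 9 → Branch = 723 ✓
The only Type value with inconsistent Branch is Type=88.

88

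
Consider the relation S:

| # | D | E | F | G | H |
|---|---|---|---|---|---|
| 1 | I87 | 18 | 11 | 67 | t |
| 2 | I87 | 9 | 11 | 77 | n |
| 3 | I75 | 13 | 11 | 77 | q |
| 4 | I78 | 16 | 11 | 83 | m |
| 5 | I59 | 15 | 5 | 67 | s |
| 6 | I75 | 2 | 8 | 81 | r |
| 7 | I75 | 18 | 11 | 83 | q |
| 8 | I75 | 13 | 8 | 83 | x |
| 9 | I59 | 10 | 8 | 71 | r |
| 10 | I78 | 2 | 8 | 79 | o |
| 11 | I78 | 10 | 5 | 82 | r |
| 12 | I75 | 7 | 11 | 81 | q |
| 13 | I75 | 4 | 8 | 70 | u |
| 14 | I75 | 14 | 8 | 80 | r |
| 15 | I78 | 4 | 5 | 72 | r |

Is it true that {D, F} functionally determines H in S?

(D=I87, F=11): rows 1, 2 → H takes values {t, n} — violation
(D=I75, F=11): rows 3, 7, 12 → H = q, q, q ✓
(D=I78, F=11): row 4 → H = m ✓
(D=I59, F=5): row 5 → H = s ✓
(D=I75, F=8): rows 6, 8, 13, 14 → H takes values {r, x, u} — violation
(D=I59, F=8): row 9 → H = r ✓
(D=I78, F=8): row 10 → H = o ✓
(D=I78, F=5): rows 11, 15 → H = r, r ✓
Two rows agree on {D, F} but differ on H, so {D, F} -> H does not hold.

No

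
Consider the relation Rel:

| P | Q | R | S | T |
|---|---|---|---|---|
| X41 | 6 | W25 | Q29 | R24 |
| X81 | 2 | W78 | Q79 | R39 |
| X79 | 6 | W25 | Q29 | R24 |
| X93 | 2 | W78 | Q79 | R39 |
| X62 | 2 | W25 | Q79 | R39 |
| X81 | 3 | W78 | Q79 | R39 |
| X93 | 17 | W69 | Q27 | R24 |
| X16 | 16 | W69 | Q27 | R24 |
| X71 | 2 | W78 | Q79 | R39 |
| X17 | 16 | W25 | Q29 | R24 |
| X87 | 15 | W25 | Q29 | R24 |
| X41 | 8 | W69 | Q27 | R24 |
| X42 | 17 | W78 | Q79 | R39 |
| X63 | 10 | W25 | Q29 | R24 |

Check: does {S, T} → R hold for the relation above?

No

(S=Q29, T=R24): 5 rows → R = W25, W25, W25, W25, W25 ✓
(S=Q79, T=R39): 6 rows → R takes values {W78, W25} — violation
(S=Q27, T=R24): 3 rows → R = W69, W69, W69 ✓
Two rows agree on {S, T} but differ on R, so {S, T} → R does not hold.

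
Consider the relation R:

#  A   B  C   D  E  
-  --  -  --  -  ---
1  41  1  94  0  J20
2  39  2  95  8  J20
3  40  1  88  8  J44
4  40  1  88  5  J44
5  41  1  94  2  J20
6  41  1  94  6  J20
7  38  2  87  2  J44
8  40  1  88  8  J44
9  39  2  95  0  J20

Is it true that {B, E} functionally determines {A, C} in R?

(B=1, E=J20): rows 1, 5, 6 → {A,C} = (41, 94), (41, 94), (41, 94) ✓
(B=2, E=J20): rows 2, 9 → {A,C} = (39, 95), (39, 95) ✓
(B=1, E=J44): rows 3, 4, 8 → {A,C} = (40, 88), (40, 88), (40, 88) ✓
(B=2, E=J44): row 7 → {A,C} = (38, 87) ✓
Every {B, E} value is associated with a single {A, C} value, so {B, E} → {A, C} holds.

Yes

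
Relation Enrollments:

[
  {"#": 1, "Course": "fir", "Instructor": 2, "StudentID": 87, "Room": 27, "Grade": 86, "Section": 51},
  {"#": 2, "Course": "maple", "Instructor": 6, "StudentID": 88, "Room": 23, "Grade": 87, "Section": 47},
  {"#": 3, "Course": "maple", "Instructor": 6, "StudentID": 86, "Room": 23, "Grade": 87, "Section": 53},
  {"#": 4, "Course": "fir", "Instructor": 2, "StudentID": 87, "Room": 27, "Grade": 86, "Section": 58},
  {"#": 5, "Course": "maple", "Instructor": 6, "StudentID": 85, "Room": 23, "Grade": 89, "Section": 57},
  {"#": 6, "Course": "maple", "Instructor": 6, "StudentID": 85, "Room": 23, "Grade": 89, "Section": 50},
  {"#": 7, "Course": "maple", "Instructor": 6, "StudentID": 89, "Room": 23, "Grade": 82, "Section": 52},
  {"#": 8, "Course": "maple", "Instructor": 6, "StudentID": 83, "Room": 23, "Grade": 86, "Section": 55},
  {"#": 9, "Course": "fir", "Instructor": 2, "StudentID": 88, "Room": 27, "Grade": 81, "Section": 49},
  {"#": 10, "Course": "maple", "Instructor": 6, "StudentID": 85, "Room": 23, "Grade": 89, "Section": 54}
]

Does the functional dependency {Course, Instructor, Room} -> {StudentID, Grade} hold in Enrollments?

No

(Course=fir, Instructor=2, Room=27): rows 1, 4, 9 → {StudentID,Grade} takes values {(87, 86), (88, 81)} — violation
(Course=maple, Instructor=6, Room=23): rows 2, 3, 5, 6, 7, 8, 10 → {StudentID,Grade} takes values {(88, 87), (86, 87), (85, 89), (89, 82), (83, 86)} — violation
Two rows agree on {Course, Instructor, Room} but differ on {StudentID, Grade}, so {Course, Instructor, Room} -> {StudentID, Grade} does not hold.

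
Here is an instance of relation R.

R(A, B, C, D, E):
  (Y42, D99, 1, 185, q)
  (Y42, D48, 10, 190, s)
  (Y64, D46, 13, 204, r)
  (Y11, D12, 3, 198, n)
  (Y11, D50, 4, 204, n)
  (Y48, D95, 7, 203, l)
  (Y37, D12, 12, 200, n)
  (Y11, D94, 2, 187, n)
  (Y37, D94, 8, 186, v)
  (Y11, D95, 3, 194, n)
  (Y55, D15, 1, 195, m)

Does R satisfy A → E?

A=Y42: 2 rows → E takes values {q, s} — violation
A=Y64: 1 row → E = r ✓
A=Y11: 4 rows → E = n, n, n, n ✓
A=Y48: 1 row → E = l ✓
A=Y37: 2 rows → E takes values {n, v} — violation
A=Y55: 1 row → E = m ✓
Two rows agree on A but differ on E, so A → E does not hold.

No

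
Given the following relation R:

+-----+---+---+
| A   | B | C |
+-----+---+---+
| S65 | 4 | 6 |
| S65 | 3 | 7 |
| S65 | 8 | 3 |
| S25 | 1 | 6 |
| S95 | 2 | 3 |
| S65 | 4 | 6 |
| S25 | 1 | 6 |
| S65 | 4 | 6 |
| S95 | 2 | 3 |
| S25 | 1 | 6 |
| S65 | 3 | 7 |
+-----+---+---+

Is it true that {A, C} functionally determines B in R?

(A=S65, C=6): 3 rows → B = 4, 4, 4 ✓
(A=S65, C=7): 2 rows → B = 3, 3 ✓
(A=S65, C=3): 1 row → B = 8 ✓
(A=S25, C=6): 3 rows → B = 1, 1, 1 ✓
(A=S95, C=3): 2 rows → B = 2, 2 ✓
Every {A, C} value is associated with a single B value, so {A, C} -> B holds.

Yes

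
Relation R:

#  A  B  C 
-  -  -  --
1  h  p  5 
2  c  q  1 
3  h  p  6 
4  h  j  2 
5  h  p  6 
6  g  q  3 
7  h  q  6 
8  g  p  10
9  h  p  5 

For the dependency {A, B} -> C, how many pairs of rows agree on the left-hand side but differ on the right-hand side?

(A=h, B=p): violating pairs (1,3), (1,5), (3,9), (5,9) — 4 pairs.

4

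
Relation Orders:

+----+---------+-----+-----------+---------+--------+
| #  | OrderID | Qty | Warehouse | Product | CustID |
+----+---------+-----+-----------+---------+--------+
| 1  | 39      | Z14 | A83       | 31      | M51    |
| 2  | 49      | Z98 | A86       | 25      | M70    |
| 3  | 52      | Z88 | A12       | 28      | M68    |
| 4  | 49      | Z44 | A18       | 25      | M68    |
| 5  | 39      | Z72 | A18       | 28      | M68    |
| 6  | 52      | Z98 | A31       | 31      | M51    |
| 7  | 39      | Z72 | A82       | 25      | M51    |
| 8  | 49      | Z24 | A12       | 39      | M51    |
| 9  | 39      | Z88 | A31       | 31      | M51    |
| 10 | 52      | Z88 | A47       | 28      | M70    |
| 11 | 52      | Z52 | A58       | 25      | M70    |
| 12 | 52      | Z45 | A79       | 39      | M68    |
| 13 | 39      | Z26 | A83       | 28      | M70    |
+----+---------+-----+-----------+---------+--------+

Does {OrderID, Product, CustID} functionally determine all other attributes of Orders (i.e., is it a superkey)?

No

Rows 1 and 9 have the same {OrderID, Product, CustID} value (OrderID=39, Product=31, CustID=M51) but are distinct tuples, so {OrderID, Product, CustID} does not determine every attribute — not a superkey.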